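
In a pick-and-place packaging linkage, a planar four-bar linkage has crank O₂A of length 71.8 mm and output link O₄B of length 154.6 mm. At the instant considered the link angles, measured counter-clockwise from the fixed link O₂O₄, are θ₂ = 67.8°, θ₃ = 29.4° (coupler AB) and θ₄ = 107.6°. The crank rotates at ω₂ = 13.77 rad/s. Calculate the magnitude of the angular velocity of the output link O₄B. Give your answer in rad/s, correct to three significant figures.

ω₂ = 13.77 rad/s
Differentiating the loop-closure r₂e^{iθ₂}+r₃e^{iθ₃}=r₁+r₄e^{iθ₄} gives r₂ω₂e^{iθ₂}+r₃ω₃e^{iθ₃}=r₄ω₄e^{iθ₄}.
Eliminating the other unknown: ω₄ = r₂ω₂ sin(θ₂−θ₃) / [r₄ sin(θ₄−θ₃)].
Numerator sine = +0.62115; denominator sine = +0.97887.
Result = 0.0718·13.77·(+0.62115) / (0.1546·(+0.97887)) = +4.0581 rad/s; magnitude 4.0581 rad/s.

4.06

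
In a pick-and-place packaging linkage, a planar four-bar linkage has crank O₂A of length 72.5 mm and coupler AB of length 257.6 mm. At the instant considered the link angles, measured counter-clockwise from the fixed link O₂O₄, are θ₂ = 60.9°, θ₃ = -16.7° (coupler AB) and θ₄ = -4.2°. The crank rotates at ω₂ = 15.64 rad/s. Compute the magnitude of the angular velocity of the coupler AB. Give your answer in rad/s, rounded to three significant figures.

ω₂ = 15.64 rad/s
Differentiating the loop-closure r₂e^{iθ₂}+r₃e^{iθ₃}=r₁+r₄e^{iθ₄} gives r₂ω₂e^{iθ₂}+r₃ω₃e^{iθ₃}=r₄ω₄e^{iθ₄}.
Eliminating the other unknown: ω₃ = r₂ω₂ sin(θ₄−θ₂) / [r₃ sin(θ₃−θ₄)].
Numerator sine = -0.90704; denominator sine = -0.21644.
Result = 0.0725·15.64·(-0.90704) / (0.2576·(-0.21644)) = +18.447 rad/s; magnitude 18.447 rad/s.

18.4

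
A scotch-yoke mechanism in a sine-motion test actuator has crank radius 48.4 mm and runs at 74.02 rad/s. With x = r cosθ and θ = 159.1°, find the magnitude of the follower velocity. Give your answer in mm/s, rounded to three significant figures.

1280

ω = 74.02 rad/s
x = r cosθ ⇒ ẋ = −rω sinθ.
|v| = rω|sinθ| = 0.0484·74.02·|sin 159.1°| = 1.278 m/s = 1278 mm/s.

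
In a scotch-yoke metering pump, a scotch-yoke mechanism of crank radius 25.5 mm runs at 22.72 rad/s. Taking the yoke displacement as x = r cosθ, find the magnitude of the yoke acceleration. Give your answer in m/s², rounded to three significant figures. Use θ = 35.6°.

10.7

ω = 22.72 rad/s
x = r cosθ ⇒ ẍ = −rω² cosθ (ω constant).
|a| = rω²|cosθ| = 0.0255·(22.72)²·|cos 35.6°| = 10.703 m/s².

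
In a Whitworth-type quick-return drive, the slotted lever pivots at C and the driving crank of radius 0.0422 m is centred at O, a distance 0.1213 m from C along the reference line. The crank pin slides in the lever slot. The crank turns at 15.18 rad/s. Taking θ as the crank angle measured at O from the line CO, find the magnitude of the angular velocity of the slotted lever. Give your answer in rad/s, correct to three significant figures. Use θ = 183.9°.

8.04

ω = 15.18 rad/s
Crank pin A relative to C: A = (d + r cosθ, r sinθ); lever angle φ = atan2(r sinθ, d + r cosθ).
Differentiating tanφ: φ̇ = rω(d cosθ + r)/(d² + r² + 2dr cosθ).
d² + r² + 2dr cosθ = |CA|² = 0.00628052 m²;  d cosθ + r = -0.078819 m.
|ω_lever| = |0.0422·15.18·-0.078819| / 0.00628052 = 8.0393 rad/s.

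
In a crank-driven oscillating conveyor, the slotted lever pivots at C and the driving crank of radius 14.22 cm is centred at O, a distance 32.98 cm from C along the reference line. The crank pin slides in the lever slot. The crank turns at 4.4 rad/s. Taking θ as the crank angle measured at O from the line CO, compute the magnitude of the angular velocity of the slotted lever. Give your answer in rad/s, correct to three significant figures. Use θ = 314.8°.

ω = 4.4 rad/s
Crank pin A relative to C: A = (d + r cosθ, r sinθ); lever angle φ = atan2(r sinθ, d + r cosθ).
Differentiating tanφ: φ̇ = rω(d cosθ + r)/(d² + r² + 2dr cosθ).
d² + r² + 2dr cosθ = |CA|² = 0.19508 m²;  d cosθ + r = +0.37459 m.
|ω_lever| = |0.1422·4.4·+0.37459| / 0.19508 = 1.2014 rad/s.

1.20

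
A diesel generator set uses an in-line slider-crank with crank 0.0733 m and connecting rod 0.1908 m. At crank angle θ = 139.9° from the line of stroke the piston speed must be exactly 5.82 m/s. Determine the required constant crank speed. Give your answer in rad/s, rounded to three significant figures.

177

For an in-line slider-crank, |v_piston| = rω|sinθ|·[1 + r cosθ/√(L² − r² sin²θ)].
With r = 0.0733 m, L = 0.1908 m, θ = 139.9°: the bracketed kinematic factor |dx/dθ| = 0.032894 m.
ω = v/|dx/dθ| = 5.82/0.032894 = 176.93 rad/s.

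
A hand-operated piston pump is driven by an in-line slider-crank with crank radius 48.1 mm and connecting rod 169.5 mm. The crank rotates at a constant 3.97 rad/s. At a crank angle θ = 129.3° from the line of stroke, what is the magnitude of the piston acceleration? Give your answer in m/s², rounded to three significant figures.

ω = 3.97 rad/s
x(θ) = r cosθ + √(L² − r² sin²θ); with ω constant, a = ω²·d²x/dθ².
d²x/dθ² = −r cosθ − r²(cos2θ)/√u − r⁴ sin²2θ/(4u^{3/2}),  u = L² − r² sin²θ = 0.0273448 m².
Substituting r = 0.0481 m, L = 0.1695 m, θ = 129.3°: d²x/dθ² = +0.032947 m.
a = ω²·d²x/dθ² = (3.97)²·(+0.032947) = +0.51927 m/s²;  |a| = 0.51927 m/s².

0.519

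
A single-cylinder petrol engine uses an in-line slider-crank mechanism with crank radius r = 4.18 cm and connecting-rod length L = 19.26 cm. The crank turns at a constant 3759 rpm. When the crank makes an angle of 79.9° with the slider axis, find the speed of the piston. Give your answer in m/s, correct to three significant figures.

16.8

ω = 2π·3759/60 = 393.6 rad/s
For an in-line slider-crank, x = r cosθ + √(L² − r² sin²θ), so v = −rω sinθ·[1 + r cosθ/√(L² − r² sin²θ)].
With r = 0.0418 m, L = 0.1926 m, θ = 79.9°: √(L² − r² sin²θ) = 0.18815 m.
v = −0.0418·393.6·0.98450·[1 + 0.0418·0.17537/0.18815] = -16.83 m/s.
|v| = 16.83 m/s.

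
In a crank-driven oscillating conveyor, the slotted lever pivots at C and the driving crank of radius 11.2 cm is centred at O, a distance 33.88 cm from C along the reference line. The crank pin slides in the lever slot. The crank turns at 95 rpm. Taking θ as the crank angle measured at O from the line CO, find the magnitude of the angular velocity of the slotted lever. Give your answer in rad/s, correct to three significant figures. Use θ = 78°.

1.42

ω = 9.948 rad/s (from 95 rpm).
Crank pin A relative to C: A = (d + r cosθ, r sinθ); lever angle φ = atan2(r sinθ, d + r cosθ).
Differentiating tanφ: φ̇ = rω(d cosθ + r)/(d² + r² + 2dr cosθ).
d² + r² + 2dr cosθ = |CA|² = 0.143108 m²;  d cosθ + r = +0.18244 m.
|ω_lever| = |0.112·9.948·+0.18244| / 0.143108 = 1.4205 rad/s.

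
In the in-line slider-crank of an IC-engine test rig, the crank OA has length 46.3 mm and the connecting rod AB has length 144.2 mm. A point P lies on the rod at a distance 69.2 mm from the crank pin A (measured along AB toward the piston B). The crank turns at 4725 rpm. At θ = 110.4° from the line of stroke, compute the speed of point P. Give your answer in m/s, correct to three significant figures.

20.7

ω = 494.8 rad/s.  Crank-pin speed |V_A| = rω = 22.909 m/s, perpendicular to OA.
Rod angle: sinφ = −(r/L) sinθ ⇒ φ = -17.514°; ω_rod = −rω cosθ/√(L²−r²sin²θ) = +58.07 rad/s.
V_P = V_A + ω_rod × AP, with AP = 0.0692 m along the rod.
Components: V_Px = −rω sinθ − a·ω_rod·sinφ = -20.263 m/s;  V_Py = rω cosθ + a·ω_rod·cosφ = -4.1534 m/s.
|V_P| = √(V_Px² + V_Py²) = 20.684 m/s.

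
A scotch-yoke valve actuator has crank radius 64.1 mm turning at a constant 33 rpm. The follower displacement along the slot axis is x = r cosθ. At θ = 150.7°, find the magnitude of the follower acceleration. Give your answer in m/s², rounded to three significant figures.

0.668

ω = 3.456 rad/s (from 33 rpm).
x = r cosθ ⇒ ẍ = −rω² cosθ (ω constant).
|a| = rω²|cosθ| = 0.0641·(3.456)²·|cos 150.7°| = 0.66757 m/s².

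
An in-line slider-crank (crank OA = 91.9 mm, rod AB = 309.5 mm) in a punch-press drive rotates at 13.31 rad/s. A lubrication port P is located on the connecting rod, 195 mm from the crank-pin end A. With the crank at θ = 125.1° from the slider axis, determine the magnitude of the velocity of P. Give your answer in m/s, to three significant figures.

ω = 13.31 rad/s.  Crank-pin speed |V_A| = rω = 1.2232 m/s, perpendicular to OA.
Rod angle: sinφ = −(r/L) sinθ ⇒ φ = -14.060°; ω_rod = −rω cosθ/√(L²−r²sin²θ) = +2.3427 rad/s.
V_P = V_A + ω_rod × AP, with AP = 0.195 m along the rod.
Components: V_Px = −rω sinθ − a·ω_rod·sinφ = -0.88977 m/s;  V_Py = rω cosθ + a·ω_rod·cosφ = -0.2602 m/s.
|V_P| = √(V_Px² + V_Py²) = 0.92704 m/s.

0.927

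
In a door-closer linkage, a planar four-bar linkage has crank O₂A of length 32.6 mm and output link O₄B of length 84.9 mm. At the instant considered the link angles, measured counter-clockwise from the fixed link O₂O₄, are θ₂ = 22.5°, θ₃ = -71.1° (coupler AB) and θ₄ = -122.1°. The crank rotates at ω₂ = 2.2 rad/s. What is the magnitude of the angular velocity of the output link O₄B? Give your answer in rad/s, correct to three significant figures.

ω₂ = 2.2 rad/s
Differentiating the loop-closure r₂e^{iθ₂}+r₃e^{iθ₃}=r₁+r₄e^{iθ₄} gives r₂ω₂e^{iθ₂}+r₃ω₃e^{iθ₃}=r₄ω₄e^{iθ₄}.
Eliminating the other unknown: ω₄ = r₂ω₂ sin(θ₂−θ₃) / [r₄ sin(θ₄−θ₃)].
Numerator sine = +0.99803; denominator sine = -0.77715.
Result = 0.0326·2.2·(+0.99803) / (0.0849·(-0.77715)) = -1.0849 rad/s; magnitude 1.0849 rad/s.

1.08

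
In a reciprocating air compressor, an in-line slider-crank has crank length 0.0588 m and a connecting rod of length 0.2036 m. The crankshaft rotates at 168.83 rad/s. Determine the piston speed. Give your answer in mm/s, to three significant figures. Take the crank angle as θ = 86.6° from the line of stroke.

10100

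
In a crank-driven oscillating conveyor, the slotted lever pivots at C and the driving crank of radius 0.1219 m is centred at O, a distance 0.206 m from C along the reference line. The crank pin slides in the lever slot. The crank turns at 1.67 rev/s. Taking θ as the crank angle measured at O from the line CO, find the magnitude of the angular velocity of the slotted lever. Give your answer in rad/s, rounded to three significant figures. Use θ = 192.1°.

12.4

ω = 10.49 rad/s (from 1.67 rev/s).
Crank pin A relative to C: A = (d + r cosθ, r sinθ); lever angle φ = atan2(r sinθ, d + r cosθ).
Differentiating tanφ: φ̇ = rω(d cosθ + r)/(d² + r² + 2dr cosθ).
d² + r² + 2dr cosθ = |CA|² = 0.0081886 m²;  d cosθ + r = -0.079523 m.
|ω_lever| = |0.1219·10.49·-0.079523| / 0.0081886 = 12.422 rad/s.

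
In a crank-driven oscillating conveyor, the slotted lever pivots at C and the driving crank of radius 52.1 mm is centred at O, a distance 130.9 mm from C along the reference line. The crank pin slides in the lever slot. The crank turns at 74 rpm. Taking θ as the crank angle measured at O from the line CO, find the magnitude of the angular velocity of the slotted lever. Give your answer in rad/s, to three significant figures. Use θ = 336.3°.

ω = 7.749 rad/s (from 74 rpm).
Crank pin A relative to C: A = (d + r cosθ, r sinθ); lever angle φ = atan2(r sinθ, d + r cosθ).
Differentiating tanφ: φ̇ = rω(d cosθ + r)/(d² + r² + 2dr cosθ).
d² + r² + 2dr cosθ = |CA|² = 0.0323387 m²;  d cosθ + r = +0.17196 m.
|ω_lever| = |0.0521·7.749·+0.17196| / 0.0323387 = 2.1469 rad/s.

2.15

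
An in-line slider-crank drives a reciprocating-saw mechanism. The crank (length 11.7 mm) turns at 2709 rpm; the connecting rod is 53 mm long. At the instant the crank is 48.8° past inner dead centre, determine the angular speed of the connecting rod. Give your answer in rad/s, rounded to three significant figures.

41.8

ω = 283.7 rad/s (converted from 2709 rpm).
The rod makes angle φ with the slider axis where L sinφ = r sinθ; differentiating, L cosφ·φ̇ = r ω cosθ.
L cosφ = √(L² − r² sin²θ) = 0.052264 m.
|ω_rod| = r ω |cosθ| / √(L² − r² sin²θ) = 0.0117·283.7·0.65869/0.052264 = 41.831 rad/s.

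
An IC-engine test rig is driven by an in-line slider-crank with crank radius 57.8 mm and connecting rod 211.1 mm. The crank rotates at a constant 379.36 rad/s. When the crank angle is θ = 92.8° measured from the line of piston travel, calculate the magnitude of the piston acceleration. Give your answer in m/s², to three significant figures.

2760

ω = 379.4 rad/s
x(θ) = r cosθ + √(L² − r² sin²θ); with ω constant, a = ω²·d²x/dθ².
d²x/dθ² = −r cosθ − r²(cos2θ)/√u − r⁴ sin²2θ/(4u^{3/2}),  u = L² − r² sin²θ = 0.0412303 m².
Substituting r = 0.0578 m, L = 0.2111 m, θ = 92.8°: d²x/dθ² = +0.019195 m.
a = ω²·d²x/dθ² = (379.4)²·(+0.019195) = +2762.4 m/s²;  |a| = 2762.4 m/s².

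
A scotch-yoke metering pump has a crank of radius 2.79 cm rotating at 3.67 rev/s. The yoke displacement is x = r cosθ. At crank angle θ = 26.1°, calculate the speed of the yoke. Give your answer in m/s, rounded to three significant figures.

ω = 23.06 rad/s (from 3.67 rev/s).
x = r cosθ ⇒ ẋ = −rω sinθ.
|v| = rω|sinθ| = 0.0279·23.06·|sin 26.1°| = 0.28304 m/s.

0.283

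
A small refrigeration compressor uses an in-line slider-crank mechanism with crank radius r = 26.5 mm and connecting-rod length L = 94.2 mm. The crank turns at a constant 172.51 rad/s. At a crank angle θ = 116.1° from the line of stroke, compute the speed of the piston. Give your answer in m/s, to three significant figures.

3.58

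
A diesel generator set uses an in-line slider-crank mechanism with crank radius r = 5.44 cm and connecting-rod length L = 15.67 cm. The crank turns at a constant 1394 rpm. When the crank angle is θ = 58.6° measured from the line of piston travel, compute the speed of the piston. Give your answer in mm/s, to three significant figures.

8060

ω = 2π·1394/60 = 146 rad/s
For an in-line slider-crank, x = r cosθ + √(L² − r² sin²θ), so v = −rω sinθ·[1 + r cosθ/√(L² − r² sin²θ)].
With r = 0.0544 m, L = 0.1567 m, θ = 58.6°: √(L² − r² sin²θ) = 0.14966 m.
v = −0.0544·146·0.85355·[1 + 0.0544·0.52101/0.14966] = -8.0619 m/s.
|v| = 8.0619 m/s = 8061.9 mm/s.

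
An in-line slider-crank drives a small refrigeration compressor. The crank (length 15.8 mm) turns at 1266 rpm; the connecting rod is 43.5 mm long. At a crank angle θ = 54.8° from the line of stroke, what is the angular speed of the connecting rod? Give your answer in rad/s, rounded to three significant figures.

ω = 132.6 rad/s (converted from 1266 rpm).
The rod makes angle φ with the slider axis where L sinφ = r sinθ; differentiating, L cosφ·φ̇ = r ω cosθ.
L cosφ = √(L² − r² sin²θ) = 0.04154 m.
|ω_rod| = r ω |cosθ| / √(L² − r² sin²θ) = 0.0158·132.6·0.57643/0.04154 = 29.067 rad/s.

29.1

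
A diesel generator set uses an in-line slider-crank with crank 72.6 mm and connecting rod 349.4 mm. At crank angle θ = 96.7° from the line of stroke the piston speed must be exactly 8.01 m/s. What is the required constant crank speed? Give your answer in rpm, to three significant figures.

1090

For an in-line slider-crank, |v_piston| = rω|sinθ|·[1 + r cosθ/√(L² − r² sin²θ)].
With r = 0.0726 m, L = 0.3494 m, θ = 96.7°: the bracketed kinematic factor |dx/dθ| = 0.070318 m.
ω = v/|dx/dθ| = 8.01/0.070318 = 113.91 rad/s.
N = 60ω/(2π) = 1087.8 rpm.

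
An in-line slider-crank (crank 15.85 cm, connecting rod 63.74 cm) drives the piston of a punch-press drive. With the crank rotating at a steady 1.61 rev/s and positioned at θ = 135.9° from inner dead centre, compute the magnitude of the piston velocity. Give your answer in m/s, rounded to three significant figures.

0.914

ω = 2π·1.61 = 10.12 rad/s
For an in-line slider-crank, x = r cosθ + √(L² − r² sin²θ), so v = −rω sinθ·[1 + r cosθ/√(L² − r² sin²θ)].
With r = 0.1585 m, L = 0.6374 m, θ = 135.9°: √(L² − r² sin²θ) = 0.62778 m.
v = −0.1585·10.12·0.69591·[1 + 0.1585·-0.71813/0.62778] = -0.9135 m/s.
|v| = 0.9135 m/s.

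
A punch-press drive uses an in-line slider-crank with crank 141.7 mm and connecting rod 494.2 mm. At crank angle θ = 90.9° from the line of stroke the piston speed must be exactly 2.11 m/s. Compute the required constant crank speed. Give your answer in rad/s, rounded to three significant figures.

For an in-line slider-crank, |v_piston| = rω|sinθ|·[1 + r cosθ/√(L² − r² sin²θ)].
With r = 0.1417 m, L = 0.4942 m, θ = 90.9°: the bracketed kinematic factor |dx/dθ| = 0.14102 m.
ω = v/|dx/dθ| = 2.11/0.14102 = 14.963 rad/s.

15.0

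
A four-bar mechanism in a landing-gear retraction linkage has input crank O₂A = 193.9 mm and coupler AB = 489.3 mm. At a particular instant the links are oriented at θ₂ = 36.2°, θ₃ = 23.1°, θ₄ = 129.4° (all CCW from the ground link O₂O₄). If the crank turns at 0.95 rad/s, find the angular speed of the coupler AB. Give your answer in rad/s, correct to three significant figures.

ω₂ = 0.95 rad/s
Differentiating the loop-closure r₂e^{iθ₂}+r₃e^{iθ₃}=r₁+r₄e^{iθ₄} gives r₂ω₂e^{iθ₂}+r₃ω₃e^{iθ₃}=r₄ω₄e^{iθ₄}.
Eliminating the other unknown: ω₃ = r₂ω₂ sin(θ₄−θ₂) / [r₃ sin(θ₃−θ₄)].
Numerator sine = +0.99844; denominator sine = -0.95981.
Result = 0.1939·0.95·(+0.99844) / (0.4893·(-0.95981)) = -0.39162 rad/s; magnitude 0.39162 rad/s.

0.392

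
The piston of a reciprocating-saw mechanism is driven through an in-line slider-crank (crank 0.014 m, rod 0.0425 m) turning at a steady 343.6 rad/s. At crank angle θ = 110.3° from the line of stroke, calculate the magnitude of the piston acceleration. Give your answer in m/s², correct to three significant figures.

ω = 343.6 rad/s
x(θ) = r cosθ + √(L² − r² sin²θ); with ω constant, a = ω²·d²x/dθ².
d²x/dθ² = −r cosθ − r²(cos2θ)/√u − r⁴ sin²2θ/(4u^{3/2}),  u = L² − r² sin²θ = 0.00163384 m².
Substituting r = 0.014 m, L = 0.0425 m, θ = 110.3°: d²x/dθ² = +0.0084772 m.
a = ω²·d²x/dθ² = (343.6)²·(+0.0084772) = +1000.8 m/s²;  |a| = 1000.8 m/s².

1000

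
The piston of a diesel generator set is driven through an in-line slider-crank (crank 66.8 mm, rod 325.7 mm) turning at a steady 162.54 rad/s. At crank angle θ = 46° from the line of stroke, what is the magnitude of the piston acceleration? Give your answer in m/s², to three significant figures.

1220

ω = 162.5 rad/s
x(θ) = r cosθ + √(L² − r² sin²θ); with ω constant, a = ω²·d²x/dθ².
d²x/dθ² = −r cosθ − r²(cos2θ)/√u − r⁴ sin²2θ/(4u^{3/2}),  u = L² − r² sin²θ = 0.103772 m².
Substituting r = 0.0668 m, L = 0.3257 m, θ = 46°: d²x/dθ² = -0.046068 m.
a = ω²·d²x/dθ² = (162.5)²·(-0.046068) = -1217.1 m/s²;  |a| = 1217.1 m/s².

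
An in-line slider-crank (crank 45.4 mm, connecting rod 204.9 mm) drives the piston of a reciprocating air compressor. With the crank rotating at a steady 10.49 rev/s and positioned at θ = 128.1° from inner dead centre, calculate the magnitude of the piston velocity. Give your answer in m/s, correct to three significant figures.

2.03

ω = 2π·10.5 = 65.91 rad/s
For an in-line slider-crank, x = r cosθ + √(L² − r² sin²θ), so v = −rω sinθ·[1 + r cosθ/√(L² − r² sin²θ)].
With r = 0.0454 m, L = 0.2049 m, θ = 128.1°: √(L² − r² sin²θ) = 0.20176 m.
v = −0.0454·65.91·0.78694·[1 + 0.0454·-0.61704/0.20176] = -2.0278 m/s.
|v| = 2.0278 m/s.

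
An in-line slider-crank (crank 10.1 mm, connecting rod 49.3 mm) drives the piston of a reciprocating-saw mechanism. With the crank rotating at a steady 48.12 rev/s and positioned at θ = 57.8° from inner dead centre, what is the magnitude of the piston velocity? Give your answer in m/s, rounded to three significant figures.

2.87

ω = 2π·48.1 = 302.3 rad/s
For an in-line slider-crank, x = r cosθ + √(L² − r² sin²θ), so v = −rω sinθ·[1 + r cosθ/√(L² − r² sin²θ)].
With r = 0.0101 m, L = 0.0493 m, θ = 57.8°: √(L² − r² sin²θ) = 0.048554 m.
v = −0.0101·302.3·0.84619·[1 + 0.0101·0.53288/0.048554] = -2.8705 m/s.
|v| = 2.8705 m/s.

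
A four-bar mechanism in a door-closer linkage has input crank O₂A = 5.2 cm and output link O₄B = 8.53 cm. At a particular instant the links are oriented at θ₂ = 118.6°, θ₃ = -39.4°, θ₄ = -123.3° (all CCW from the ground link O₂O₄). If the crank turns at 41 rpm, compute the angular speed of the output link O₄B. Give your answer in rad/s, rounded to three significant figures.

0.986

ω₂ = 4.294 rad/s (from 41 rpm).
Differentiating the loop-closure r₂e^{iθ₂}+r₃e^{iθ₃}=r₁+r₄e^{iθ₄} gives r₂ω₂e^{iθ₂}+r₃ω₃e^{iθ₃}=r₄ω₄e^{iθ₄}.
Eliminating the other unknown: ω₄ = r₂ω₂ sin(θ₂−θ₃) / [r₄ sin(θ₄−θ₃)].
Numerator sine = +0.37461; denominator sine = -0.99434.
Result = 0.052·4.294·(+0.37461) / (0.0853·(-0.99434)) = -0.98607 rad/s; magnitude 0.98607 rad/s.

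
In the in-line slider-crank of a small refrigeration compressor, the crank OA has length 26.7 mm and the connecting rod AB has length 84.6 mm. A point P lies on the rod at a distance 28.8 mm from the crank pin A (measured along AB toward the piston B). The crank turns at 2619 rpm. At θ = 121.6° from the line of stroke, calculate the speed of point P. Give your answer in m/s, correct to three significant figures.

6.39

ω = 274.3 rad/s.  Crank-pin speed |V_A| = rω = 7.3228 m/s, perpendicular to OA.
Rod angle: sinφ = −(r/L) sinθ ⇒ φ = -15.593°; ω_rod = −rω cosθ/√(L²−r²sin²θ) = +47.088 rad/s.
V_P = V_A + ω_rod × AP, with AP = 0.0288 m along the rod.
Components: V_Px = −rω sinθ − a·ω_rod·sinφ = -5.8725 m/s;  V_Py = rω cosθ + a·ω_rod·cosφ = -2.5308 m/s.
|V_P| = √(V_Px² + V_Py²) = 6.3946 m/s.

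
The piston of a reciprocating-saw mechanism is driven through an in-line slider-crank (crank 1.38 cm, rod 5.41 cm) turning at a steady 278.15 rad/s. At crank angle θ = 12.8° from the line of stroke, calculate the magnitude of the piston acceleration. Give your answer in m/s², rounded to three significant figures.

ω = 278.1 rad/s
x(θ) = r cosθ + √(L² − r² sin²θ); with ω constant, a = ω²·d²x/dθ².
d²x/dθ² = −r cosθ − r²(cos2θ)/√u − r⁴ sin²2θ/(4u^{3/2}),  u = L² − r² sin²θ = 0.00291746 m².
Substituting r = 0.0138 m, L = 0.0541 m, θ = 12.8°: d²x/dθ² = -0.016647 m.
a = ω²·d²x/dθ² = (278.1)²·(-0.016647) = -1288 m/s²;  |a| = 1288 m/s².

1290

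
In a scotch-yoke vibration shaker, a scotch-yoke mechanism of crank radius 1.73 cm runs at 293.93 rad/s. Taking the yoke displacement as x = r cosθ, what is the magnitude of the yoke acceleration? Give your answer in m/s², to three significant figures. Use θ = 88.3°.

44.3

ω = 293.9 rad/s
x = r cosθ ⇒ ẍ = −rω² cosθ (ω constant).
|a| = rω²|cosθ| = 0.0173·(293.9)²·|cos 88.3°| = 44.34 m/s².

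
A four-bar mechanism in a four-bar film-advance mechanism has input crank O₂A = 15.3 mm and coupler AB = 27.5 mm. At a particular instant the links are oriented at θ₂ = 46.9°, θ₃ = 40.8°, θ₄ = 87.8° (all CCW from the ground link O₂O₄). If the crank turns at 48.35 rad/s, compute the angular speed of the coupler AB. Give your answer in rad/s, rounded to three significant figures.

24.1

ω₂ = 48.35 rad/s
Differentiating the loop-closure r₂e^{iθ₂}+r₃e^{iθ₃}=r₁+r₄e^{iθ₄} gives r₂ω₂e^{iθ₂}+r₃ω₃e^{iθ₃}=r₄ω₄e^{iθ₄}.
Eliminating the other unknown: ω₃ = r₂ω₂ sin(θ₄−θ₂) / [r₃ sin(θ₃−θ₄)].
Numerator sine = +0.65474; denominator sine = -0.73135.
Result = 0.0153·48.35·(+0.65474) / (0.0275·(-0.73135)) = -24.082 rad/s; magnitude 24.082 rad/s.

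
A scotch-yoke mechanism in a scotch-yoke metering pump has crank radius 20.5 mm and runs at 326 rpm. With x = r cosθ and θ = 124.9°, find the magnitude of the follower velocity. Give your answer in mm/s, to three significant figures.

574

ω = 34.14 rad/s (from 326 rpm).
x = r cosθ ⇒ ẋ = −rω sinθ.
|v| = rω|sinθ| = 0.0205·34.14·|sin 124.9°| = 0.57398 m/s = 573.98 mm/s.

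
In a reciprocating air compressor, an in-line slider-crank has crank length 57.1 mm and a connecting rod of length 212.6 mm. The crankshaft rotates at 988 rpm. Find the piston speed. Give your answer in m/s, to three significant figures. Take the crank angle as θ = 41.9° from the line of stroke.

ω = 2π·988/60 = 103.5 rad/s
For an in-line slider-crank, x = r cosθ + √(L² − r² sin²θ), so v = −rω sinθ·[1 + r cosθ/√(L² − r² sin²θ)].
With r = 0.0571 m, L = 0.2126 m, θ = 41.9°: √(L² − r² sin²θ) = 0.20915 m.
v = −0.0571·103.5·0.66783·[1 + 0.0571·0.74431/0.20915] = -4.7471 m/s.
|v| = 4.7471 m/s.

4.75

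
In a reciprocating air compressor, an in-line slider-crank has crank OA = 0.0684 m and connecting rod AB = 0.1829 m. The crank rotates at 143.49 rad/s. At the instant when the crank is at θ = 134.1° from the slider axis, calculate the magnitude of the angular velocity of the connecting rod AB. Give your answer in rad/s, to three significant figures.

ω = 143.5 rad/s
The rod makes angle φ with the slider axis where L sinφ = r sinθ; differentiating, L cosφ·φ̇ = r ω cosθ.
L cosφ = √(L² − r² sin²θ) = 0.17618 m.
|ω_rod| = r ω |cosθ| / √(L² − r² sin²θ) = 0.0684·143.5·0.69591/0.17618 = 38.768 rad/s.

38.8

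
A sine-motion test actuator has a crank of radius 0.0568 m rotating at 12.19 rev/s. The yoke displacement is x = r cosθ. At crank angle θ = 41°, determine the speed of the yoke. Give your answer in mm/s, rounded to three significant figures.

ω = 76.59 rad/s (from 12.19 rev/s).
x = r cosθ ⇒ ẋ = −rω sinθ.
|v| = rω|sinθ| = 0.0568·76.59·|sin 41°| = 2.8541 m/s = 2854.1 mm/s.

2850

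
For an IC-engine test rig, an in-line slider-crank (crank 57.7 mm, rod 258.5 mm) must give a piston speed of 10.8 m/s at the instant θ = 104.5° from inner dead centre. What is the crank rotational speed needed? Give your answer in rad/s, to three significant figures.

For an in-line slider-crank, |v_piston| = rω|sinθ|·[1 + r cosθ/√(L² − r² sin²θ)].
With r = 0.0577 m, L = 0.2585 m, θ = 104.5°: the bracketed kinematic factor |dx/dθ| = 0.052665 m.
ω = v/|dx/dθ| = 10.8/0.052665 = 205.07 rad/s.

205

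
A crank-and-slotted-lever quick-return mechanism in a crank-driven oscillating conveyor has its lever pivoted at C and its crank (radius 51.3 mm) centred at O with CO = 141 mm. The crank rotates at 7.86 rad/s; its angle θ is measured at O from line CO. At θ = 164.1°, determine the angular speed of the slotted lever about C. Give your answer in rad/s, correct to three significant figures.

3.95

ω = 7.86 rad/s
Crank pin A relative to C: A = (d + r cosθ, r sinθ); lever angle φ = atan2(r sinθ, d + r cosθ).
Differentiating tanφ: φ̇ = rω(d cosθ + r)/(d² + r² + 2dr cosθ).
d² + r² + 2dr cosθ = |CA|² = 0.00859956 m²;  d cosθ + r = -0.084306 m.
|ω_lever| = |0.0513·7.86·-0.084306| / 0.00859956 = 3.9529 rad/s.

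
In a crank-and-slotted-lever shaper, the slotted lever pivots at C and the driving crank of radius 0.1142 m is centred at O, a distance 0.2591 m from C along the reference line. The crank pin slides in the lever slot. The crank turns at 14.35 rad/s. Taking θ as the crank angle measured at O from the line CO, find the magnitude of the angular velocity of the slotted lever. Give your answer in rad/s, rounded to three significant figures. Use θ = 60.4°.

ω = 14.35 rad/s
Crank pin A relative to C: A = (d + r cosθ, r sinθ); lever angle φ = atan2(r sinθ, d + r cosθ).
Differentiating tanφ: φ̇ = rω(d cosθ + r)/(d² + r² + 2dr cosθ).
d² + r² + 2dr cosθ = |CA|² = 0.109405 m²;  d cosθ + r = +0.24218 m.
|ω_lever| = |0.1142·14.35·+0.24218| / 0.109405 = 3.6276 rad/s.

3.63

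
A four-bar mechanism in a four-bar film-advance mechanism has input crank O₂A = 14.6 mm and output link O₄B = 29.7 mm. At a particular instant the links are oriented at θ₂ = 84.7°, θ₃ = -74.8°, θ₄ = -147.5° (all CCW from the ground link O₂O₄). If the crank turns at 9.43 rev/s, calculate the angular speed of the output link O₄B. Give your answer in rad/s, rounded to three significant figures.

10.7

ω₂ = 59.25 rad/s (from 9.43 rev/s).
Differentiating the loop-closure r₂e^{iθ₂}+r₃e^{iθ₃}=r₁+r₄e^{iθ₄} gives r₂ω₂e^{iθ₂}+r₃ω₃e^{iθ₃}=r₄ω₄e^{iθ₄}.
Eliminating the other unknown: ω₄ = r₂ω₂ sin(θ₂−θ₃) / [r₄ sin(θ₄−θ₃)].
Numerator sine = +0.35021; denominator sine = -0.95476.
Result = 0.0146·59.25·(+0.35021) / (0.0297·(-0.95476)) = -10.684 rad/s; magnitude 10.684 rad/s.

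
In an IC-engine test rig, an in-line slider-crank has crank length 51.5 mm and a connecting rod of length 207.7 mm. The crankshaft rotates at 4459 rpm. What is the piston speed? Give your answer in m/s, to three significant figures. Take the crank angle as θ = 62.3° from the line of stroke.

ω = 2π·4459/60 = 466.9 rad/s
For an in-line slider-crank, x = r cosθ + √(L² − r² sin²θ), so v = −rω sinθ·[1 + r cosθ/√(L² − r² sin²θ)].
With r = 0.0515 m, L = 0.2077 m, θ = 62.3°: √(L² − r² sin²θ) = 0.20263 m.
v = −0.0515·466.9·0.88539·[1 + 0.0515·0.46484/0.20263] = -23.807 m/s.
|v| = 23.807 m/s.

23.8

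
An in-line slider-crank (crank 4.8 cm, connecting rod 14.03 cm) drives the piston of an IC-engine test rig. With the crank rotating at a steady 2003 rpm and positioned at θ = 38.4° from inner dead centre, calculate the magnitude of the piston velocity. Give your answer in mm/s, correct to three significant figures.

7970

ω = 2π·2003/60 = 209.8 rad/s
For an in-line slider-crank, x = r cosθ + √(L² − r² sin²θ), so v = −rω sinθ·[1 + r cosθ/√(L² − r² sin²θ)].
With r = 0.048 m, L = 0.1403 m, θ = 38.4°: √(L² − r² sin²θ) = 0.1371 m.
v = −0.048·209.8·0.62115·[1 + 0.048·0.78369/0.1371] = -7.9698 m/s.
|v| = 7.9698 m/s = 7969.8 mm/s.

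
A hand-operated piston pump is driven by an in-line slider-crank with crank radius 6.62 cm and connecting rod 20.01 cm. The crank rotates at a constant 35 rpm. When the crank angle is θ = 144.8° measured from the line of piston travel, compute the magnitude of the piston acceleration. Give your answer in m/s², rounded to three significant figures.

ω = 2π·35/60 = 3.665 rad/s
x(θ) = r cosθ + √(L² − r² sin²θ); with ω constant, a = ω²·d²x/dθ².
d²x/dθ² = −r cosθ − r²(cos2θ)/√u − r⁴ sin²2θ/(4u^{3/2}),  u = L² − r² sin²θ = 0.0385838 m².
Substituting r = 0.0662 m, L = 0.2001 m, θ = 144.8°: d²x/dθ² = +0.046049 m.
a = ω²·d²x/dθ² = (3.665)²·(+0.046049) = +0.6186 m/s²;  |a| = 0.6186 m/s².

0.619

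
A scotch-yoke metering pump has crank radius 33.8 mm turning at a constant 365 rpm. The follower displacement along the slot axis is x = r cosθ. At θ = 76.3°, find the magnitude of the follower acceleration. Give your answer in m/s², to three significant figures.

ω = 38.22 rad/s (from 365 rpm).
x = r cosθ ⇒ ẍ = −rω² cosθ (ω constant).
|a| = rω²|cosθ| = 0.0338·(38.22)²·|cos 76.3°| = 11.695 m/s².

11.7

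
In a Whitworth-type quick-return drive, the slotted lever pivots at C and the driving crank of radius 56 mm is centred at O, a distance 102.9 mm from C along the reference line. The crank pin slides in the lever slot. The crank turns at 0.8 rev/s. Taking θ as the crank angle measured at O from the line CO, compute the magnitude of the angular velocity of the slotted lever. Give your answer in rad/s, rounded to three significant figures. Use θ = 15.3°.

ω = 5.027 rad/s (from 0.8 rev/s).
Crank pin A relative to C: A = (d + r cosθ, r sinθ); lever angle φ = atan2(r sinθ, d + r cosθ).
Differentiating tanφ: φ̇ = rω(d cosθ + r)/(d² + r² + 2dr cosθ).
d² + r² + 2dr cosθ = |CA|² = 0.0248407 m²;  d cosθ + r = +0.15525 m.
|ω_lever| = |0.056·5.027·+0.15525| / 0.0248407 = 1.7593 rad/s.

1.76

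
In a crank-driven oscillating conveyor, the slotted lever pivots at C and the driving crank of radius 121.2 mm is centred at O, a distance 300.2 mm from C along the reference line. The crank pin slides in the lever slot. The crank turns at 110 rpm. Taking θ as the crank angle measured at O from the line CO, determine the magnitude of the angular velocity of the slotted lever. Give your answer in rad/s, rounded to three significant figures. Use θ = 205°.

ω = 11.52 rad/s (from 110 rpm).
Crank pin A relative to C: A = (d + r cosθ, r sinθ); lever angle φ = atan2(r sinθ, d + r cosθ).
Differentiating tanφ: φ̇ = rω(d cosθ + r)/(d² + r² + 2dr cosθ).
d² + r² + 2dr cosθ = |CA|² = 0.0388588 m²;  d cosθ + r = -0.15087 m.
|ω_lever| = |0.1212·11.52·-0.15087| / 0.0388588 = 5.4206 rad/s.

5.42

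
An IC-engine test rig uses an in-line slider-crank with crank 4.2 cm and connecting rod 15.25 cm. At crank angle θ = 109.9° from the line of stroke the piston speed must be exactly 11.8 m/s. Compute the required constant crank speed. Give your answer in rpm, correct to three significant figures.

For an in-line slider-crank, |v_piston| = rω|sinθ|·[1 + r cosθ/√(L² − r² sin²θ)].
With r = 0.042 m, L = 0.1525 m, θ = 109.9°: the bracketed kinematic factor |dx/dθ| = 0.035659 m.
ω = v/|dx/dθ| = 11.8/0.035659 = 330.91 rad/s.
N = 60ω/(2π) = 3160 rpm.

3160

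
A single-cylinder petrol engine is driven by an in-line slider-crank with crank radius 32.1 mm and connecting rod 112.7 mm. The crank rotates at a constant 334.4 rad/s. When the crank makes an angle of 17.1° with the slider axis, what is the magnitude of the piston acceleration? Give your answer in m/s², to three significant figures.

ω = 334.4 rad/s
x(θ) = r cosθ + √(L² − r² sin²θ); with ω constant, a = ω²·d²x/dθ².
d²x/dθ² = −r cosθ − r²(cos2θ)/√u − r⁴ sin²2θ/(4u^{3/2}),  u = L² − r² sin²θ = 0.0126122 m².
Substituting r = 0.0321 m, L = 0.1127 m, θ = 17.1°: d²x/dθ² = -0.038329 m.
a = ω²·d²x/dθ² = (334.4)²·(-0.038329) = -4286.1 m/s²;  |a| = 4286.1 m/s².

4290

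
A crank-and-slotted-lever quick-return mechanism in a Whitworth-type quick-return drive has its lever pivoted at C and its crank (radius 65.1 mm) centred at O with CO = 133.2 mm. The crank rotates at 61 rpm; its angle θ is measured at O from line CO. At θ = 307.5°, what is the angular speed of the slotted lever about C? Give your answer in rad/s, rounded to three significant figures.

1.87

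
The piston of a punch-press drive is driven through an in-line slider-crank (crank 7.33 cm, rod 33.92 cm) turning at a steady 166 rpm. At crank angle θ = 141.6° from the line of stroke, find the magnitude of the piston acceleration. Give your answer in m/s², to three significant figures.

16.2

ω = 2π·166/60 = 17.38 rad/s
x(θ) = r cosθ + √(L² − r² sin²θ); with ω constant, a = ω²·d²x/dθ².
d²x/dθ² = −r cosθ − r²(cos2θ)/√u − r⁴ sin²2θ/(4u^{3/2}),  u = L² − r² sin²θ = 0.112984 m².
Substituting r = 0.0733 m, L = 0.3392 m, θ = 141.6°: d²x/dθ² = +0.053615 m.
a = ω²·d²x/dθ² = (17.38)²·(+0.053615) = +16.202 m/s²;  |a| = 16.202 m/s².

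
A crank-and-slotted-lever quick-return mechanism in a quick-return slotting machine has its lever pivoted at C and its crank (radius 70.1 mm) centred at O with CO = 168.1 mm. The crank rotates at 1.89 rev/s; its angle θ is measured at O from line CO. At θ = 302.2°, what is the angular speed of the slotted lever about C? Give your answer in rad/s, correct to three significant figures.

2.91

ω = 11.88 rad/s (from 1.89 rev/s).
Crank pin A relative to C: A = (d + r cosθ, r sinθ); lever angle φ = atan2(r sinθ, d + r cosθ).
Differentiating tanφ: φ̇ = rω(d cosθ + r)/(d² + r² + 2dr cosθ).
d² + r² + 2dr cosθ = |CA|² = 0.0457302 m²;  d cosθ + r = +0.15968 m.
|ω_lever| = |0.0701·11.88·+0.15968| / 0.0457302 = 2.9067 rad/s.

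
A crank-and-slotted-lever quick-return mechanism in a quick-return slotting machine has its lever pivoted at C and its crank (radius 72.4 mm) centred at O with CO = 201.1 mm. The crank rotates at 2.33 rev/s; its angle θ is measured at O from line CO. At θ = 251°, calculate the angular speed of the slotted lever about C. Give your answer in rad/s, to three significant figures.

0.203

ω = 14.64 rad/s (from 2.33 rev/s).
Crank pin A relative to C: A = (d + r cosθ, r sinθ); lever angle φ = atan2(r sinθ, d + r cosθ).
Differentiating tanφ: φ̇ = rω(d cosθ + r)/(d² + r² + 2dr cosθ).
d² + r² + 2dr cosθ = |CA|² = 0.0362027 m²;  d cosθ + r = +0.0069282 m.
|ω_lever| = |0.0724·14.64·+0.0069282| / 0.0362027 = 0.20284 rad/s.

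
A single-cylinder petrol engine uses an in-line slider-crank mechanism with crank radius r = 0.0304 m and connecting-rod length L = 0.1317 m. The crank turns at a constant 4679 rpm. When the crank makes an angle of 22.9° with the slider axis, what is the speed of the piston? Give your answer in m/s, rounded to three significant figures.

7.03

ω = 2π·4679/60 = 490 rad/s
For an in-line slider-crank, x = r cosθ + √(L² − r² sin²θ), so v = −rω sinθ·[1 + r cosθ/√(L² − r² sin²θ)].
With r = 0.0304 m, L = 0.1317 m, θ = 22.9°: √(L² − r² sin²θ) = 0.13117 m.
v = −0.0304·490·0.38912·[1 + 0.0304·0.92119/0.13117] = -7.0337 m/s.
|v| = 7.0337 m/s.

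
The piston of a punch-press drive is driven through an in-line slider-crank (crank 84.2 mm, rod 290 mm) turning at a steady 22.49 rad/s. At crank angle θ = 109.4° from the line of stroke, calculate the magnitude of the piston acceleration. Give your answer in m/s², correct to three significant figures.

24.1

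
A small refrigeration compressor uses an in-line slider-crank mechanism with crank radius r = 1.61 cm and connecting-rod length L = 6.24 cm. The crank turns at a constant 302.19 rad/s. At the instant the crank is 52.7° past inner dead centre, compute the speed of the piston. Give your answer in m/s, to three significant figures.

ω = 302.2 rad/s
For an in-line slider-crank, x = r cosθ + √(L² − r² sin²θ), so v = −rω sinθ·[1 + r cosθ/√(L² − r² sin²θ)].
With r = 0.0161 m, L = 0.0624 m, θ = 52.7°: √(L² − r² sin²θ) = 0.061072 m.
v = −0.0161·302.2·0.79547·[1 + 0.0161·0.60599/0.061072] = -4.4885 m/s.
|v| = 4.4885 m/s.

4.49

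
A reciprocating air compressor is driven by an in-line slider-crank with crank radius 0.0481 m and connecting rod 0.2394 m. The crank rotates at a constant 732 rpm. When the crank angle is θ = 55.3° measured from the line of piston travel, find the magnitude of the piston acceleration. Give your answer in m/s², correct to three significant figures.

ω = 2π·732/60 = 76.65 rad/s
x(θ) = r cosθ + √(L² − r² sin²θ); with ω constant, a = ω²·d²x/dθ².
d²x/dθ² = −r cosθ − r²(cos2θ)/√u − r⁴ sin²2θ/(4u^{3/2}),  u = L² − r² sin²θ = 0.0557485 m².
Substituting r = 0.0481 m, L = 0.2394 m, θ = 55.3°: d²x/dθ² = -0.024024 m.
a = ω²·d²x/dθ² = (76.65)²·(-0.024024) = -141.16 m/s²;  |a| = 141.16 m/s².

141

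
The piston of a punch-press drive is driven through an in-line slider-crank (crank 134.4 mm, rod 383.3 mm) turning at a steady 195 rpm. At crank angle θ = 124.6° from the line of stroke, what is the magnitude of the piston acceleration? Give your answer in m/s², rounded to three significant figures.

38.5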